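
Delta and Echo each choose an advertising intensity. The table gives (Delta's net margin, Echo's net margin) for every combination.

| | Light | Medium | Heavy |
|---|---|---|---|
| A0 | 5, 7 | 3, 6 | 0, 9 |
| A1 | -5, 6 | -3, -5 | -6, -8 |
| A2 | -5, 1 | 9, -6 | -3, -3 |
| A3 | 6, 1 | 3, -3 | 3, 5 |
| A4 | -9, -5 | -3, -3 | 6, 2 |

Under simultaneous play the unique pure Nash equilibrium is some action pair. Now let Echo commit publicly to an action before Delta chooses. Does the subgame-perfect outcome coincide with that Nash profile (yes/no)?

Backward induction with Echo moving first.
- Light: Delta compares 5, -5, -5, 6, -9 and picks A3; Echo would get 1.
- Medium: Delta compares 3, -3, 9, 3, -3 and picks A2; Echo would get -6.
- Heavy: Delta compares 0, -6, -3, 3, 6 and picks A4; Echo would get 2.
Echo's induced payoffs are 1, -6, 2, so Echo commits to Heavy. Subgame-perfect outcome: (A4, Heavy) with payoffs (6, 2).
Under simultaneous play:
Delta's best replies: Light→A3; Medium→A2; Heavy→A4.
Echo's best replies: A0→Heavy; A1→Light; A2→Light; A3→Heavy; A4→Heavy.
Only (A4, Heavy) has each player best-responding; Nash payoffs (6, 2).
Sequential outcome (A4, Heavy) coincides with the Nash profile (A4, Heavy).

yes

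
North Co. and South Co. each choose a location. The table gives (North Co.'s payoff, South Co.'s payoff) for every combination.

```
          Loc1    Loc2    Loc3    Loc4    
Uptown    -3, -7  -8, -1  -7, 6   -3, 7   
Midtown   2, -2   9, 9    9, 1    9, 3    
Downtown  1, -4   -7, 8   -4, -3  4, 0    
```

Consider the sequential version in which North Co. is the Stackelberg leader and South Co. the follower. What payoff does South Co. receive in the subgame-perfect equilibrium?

Backward induction with North Co. moving first.
- Uptown: South Co. compares -7, -1, 6, 7 and picks Loc4; North Co. would get -3.
- Midtown: South Co. compares -2, 9, 1, 3 and picks Loc2; North Co. would get 9.
- Downtown: South Co. compares -4, 8, -3, 0 and picks Loc2; North Co. would get -7.
North Co.'s induced payoffs are -3, 9, -7, so North Co. commits to Midtown. Subgame-perfect outcome: (Midtown, Loc2) with payoffs (9, 9).

9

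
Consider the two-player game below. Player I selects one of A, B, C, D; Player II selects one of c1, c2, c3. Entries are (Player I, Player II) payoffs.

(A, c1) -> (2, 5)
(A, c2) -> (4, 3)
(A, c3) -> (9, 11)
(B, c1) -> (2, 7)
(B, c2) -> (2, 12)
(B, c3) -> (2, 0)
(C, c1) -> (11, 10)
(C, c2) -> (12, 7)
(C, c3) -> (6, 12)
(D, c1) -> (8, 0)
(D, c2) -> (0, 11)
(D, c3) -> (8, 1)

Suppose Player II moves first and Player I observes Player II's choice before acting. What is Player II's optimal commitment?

c3

Backward induction with Player II moving first.
- c1 → Player I plays C (best of 2, 2, 11, 8); Player II gets 10.
- c2 → Player I plays C (best of 4, 2, 12, 0); Player II gets 7.
- c3 → Player I plays A (best of 9, 2, 6, 8); Player II gets 11.
Among 10, 7, 11, the best is 11 at c3. Subgame-perfect outcome: (A, c3) with payoffs (9, 11).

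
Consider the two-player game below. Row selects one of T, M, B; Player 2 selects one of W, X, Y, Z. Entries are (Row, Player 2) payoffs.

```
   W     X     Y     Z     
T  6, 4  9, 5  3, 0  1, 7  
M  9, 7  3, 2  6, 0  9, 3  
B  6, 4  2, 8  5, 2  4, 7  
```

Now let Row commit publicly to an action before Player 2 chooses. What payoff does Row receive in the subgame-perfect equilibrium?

9

Backward induction with Row moving first.
- T → Player 2 plays Z (best of 4, 5, 0, 7); Row gets 1.
- M → Player 2 plays W (best of 7, 2, 0, 3); Row gets 9.
- B → Player 2 plays X (best of 4, 8, 2, 7); Row gets 2.
Maximizing over 1, 9, 2, Row chooses M. Subgame-perfect outcome: (M, W) with payoffs (9, 7).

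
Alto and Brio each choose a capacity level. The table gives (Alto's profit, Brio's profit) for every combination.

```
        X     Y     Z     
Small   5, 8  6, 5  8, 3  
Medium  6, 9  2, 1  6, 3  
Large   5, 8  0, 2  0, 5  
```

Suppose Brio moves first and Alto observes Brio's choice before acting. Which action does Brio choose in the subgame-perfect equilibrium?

Solve by backward induction (Brio leads).
- X: Alto compares 5, 6, 5 and picks Medium; Brio would get 9.
- Y: Alto compares 6, 2, 0 and picks Small; Brio would get 5.
- Z: Alto compares 8, 6, 0 and picks Small; Brio would get 3.
Among 9, 5, 3, the best is 9 at X. Subgame-perfect outcome: (Medium, X) with payoffs (6, 9).

X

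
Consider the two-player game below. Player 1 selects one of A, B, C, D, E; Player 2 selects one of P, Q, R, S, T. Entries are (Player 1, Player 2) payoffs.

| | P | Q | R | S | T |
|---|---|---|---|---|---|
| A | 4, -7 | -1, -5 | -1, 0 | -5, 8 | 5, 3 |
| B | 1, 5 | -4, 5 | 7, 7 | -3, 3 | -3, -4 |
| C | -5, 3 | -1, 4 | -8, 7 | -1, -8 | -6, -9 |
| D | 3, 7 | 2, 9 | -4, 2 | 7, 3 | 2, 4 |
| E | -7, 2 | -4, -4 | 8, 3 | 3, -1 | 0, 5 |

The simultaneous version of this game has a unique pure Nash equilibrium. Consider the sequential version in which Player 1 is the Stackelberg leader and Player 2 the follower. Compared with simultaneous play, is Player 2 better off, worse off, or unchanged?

Solve by backward induction (Player 1 leads).
- A: BR = S, leader payoff -5.
- B: BR = R, leader payoff 7.
- C: BR = R, leader payoff -8.
- D: BR = Q, leader payoff 2.
- E: BR = T, leader payoff 0.
Among -5, 7, -8, 2, 0, the best is 7 at B. Subgame-perfect outcome: (B, R) with payoffs (7, 7).
Under simultaneous play:
Player 1's best replies: P→A; Q→D; R→E; S→D; T→A.
Player 2's best replies: A→S; B→R; C→R; D→Q; E→T.
The unique mutual best reply is (D, Q), giving (2, 9).
Player 2 earns 7 sequentially versus 9 at the Nash outcome: worse off.

worse off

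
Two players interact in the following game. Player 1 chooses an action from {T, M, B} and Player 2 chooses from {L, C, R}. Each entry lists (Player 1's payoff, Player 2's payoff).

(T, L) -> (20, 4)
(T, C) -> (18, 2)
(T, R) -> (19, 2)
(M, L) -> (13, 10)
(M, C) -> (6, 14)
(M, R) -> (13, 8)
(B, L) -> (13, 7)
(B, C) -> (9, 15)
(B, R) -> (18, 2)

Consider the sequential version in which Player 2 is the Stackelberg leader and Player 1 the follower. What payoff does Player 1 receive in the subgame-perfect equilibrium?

20

Solve by backward induction (Player 2 leads).
- L: Player 1 compares 20, 13, 13 and picks T; Player 2 would get 4.
- C: Player 1 compares 18, 6, 9 and picks T; Player 2 would get 2.
- R: Player 1 compares 19, 13, 18 and picks T; Player 2 would get 2.
Among 4, 2, 2, the best is 4 at L. Subgame-perfect outcome: (T, L) with payoffs (20, 4).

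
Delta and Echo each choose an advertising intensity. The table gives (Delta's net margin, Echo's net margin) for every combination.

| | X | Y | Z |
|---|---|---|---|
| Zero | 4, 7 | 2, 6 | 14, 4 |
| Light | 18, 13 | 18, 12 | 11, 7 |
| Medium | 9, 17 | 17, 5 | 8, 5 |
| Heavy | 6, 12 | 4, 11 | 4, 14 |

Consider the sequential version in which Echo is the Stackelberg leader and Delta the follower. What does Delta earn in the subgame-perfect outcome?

Backward induction with Echo moving first.
- X: BR = Light, leader payoff 13.
- Y: BR = Light, leader payoff 12.
- Z: BR = Zero, leader payoff 4.
Maximizing over 13, 12, 4, Echo chooses X. Subgame-perfect outcome: (Light, X) with payoffs (18, 13).

18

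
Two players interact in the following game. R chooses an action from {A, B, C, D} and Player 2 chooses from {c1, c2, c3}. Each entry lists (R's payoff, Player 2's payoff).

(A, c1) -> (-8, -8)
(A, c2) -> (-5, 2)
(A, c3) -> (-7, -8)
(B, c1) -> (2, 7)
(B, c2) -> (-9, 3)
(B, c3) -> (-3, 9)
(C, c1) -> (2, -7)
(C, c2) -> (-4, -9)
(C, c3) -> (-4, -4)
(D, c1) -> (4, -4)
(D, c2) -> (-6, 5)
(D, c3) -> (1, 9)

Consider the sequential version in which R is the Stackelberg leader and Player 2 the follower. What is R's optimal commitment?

D

Player 2 best-responds to each possible R move:
- A → Player 2 plays c2 (best of -8, 2, -8); R gets -5.
- B → Player 2 plays c3 (best of 7, 3, 9); R gets -3.
- C → Player 2 plays c3 (best of -7, -9, -4); R gets -4.
- D → Player 2 plays c3 (best of -4, 5, 9); R gets 1.
Among -5, -3, -4, 1, the best is 1 at D. Subgame-perfect outcome: (D, c3) with payoffs (1, 9).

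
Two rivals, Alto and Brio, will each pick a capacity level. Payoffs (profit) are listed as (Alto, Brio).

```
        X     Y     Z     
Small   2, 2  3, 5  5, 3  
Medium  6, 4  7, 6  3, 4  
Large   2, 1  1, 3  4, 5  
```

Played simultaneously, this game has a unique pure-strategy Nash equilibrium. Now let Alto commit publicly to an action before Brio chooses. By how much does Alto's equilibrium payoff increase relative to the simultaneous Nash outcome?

0

Backward induction with Alto moving first.
- Small → Brio plays Y (best of 2, 5, 3); Alto gets 3.
- Medium → Brio plays Y (best of 4, 6, 4); Alto gets 7.
- Large → Brio plays Z (best of 1, 3, 5); Alto gets 4.
Alto's induced payoffs are 3, 7, 4, so Alto commits to Medium. Subgame-perfect outcome: (Medium, Y) with payoffs (7, 6).
For the simultaneous game, intersect best replies.
Alto's best replies: X→Medium; Y→Medium; Z→Small.
Brio's best replies: Small→Y; Medium→Y; Large→Z.
Only (Medium, Y) has each player best-responding; Nash payoffs (7, 6).
Alto's commitment gain: 7 − 7 = 0.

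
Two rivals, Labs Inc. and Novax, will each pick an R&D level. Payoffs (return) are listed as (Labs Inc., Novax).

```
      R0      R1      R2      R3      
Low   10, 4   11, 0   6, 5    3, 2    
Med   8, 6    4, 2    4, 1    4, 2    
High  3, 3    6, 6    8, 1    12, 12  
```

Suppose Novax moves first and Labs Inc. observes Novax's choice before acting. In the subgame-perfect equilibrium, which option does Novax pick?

Work backward from Labs Inc.'s decision.
- R0 → Labs Inc. plays Low (best of 10, 8, 3); Novax gets 4.
- R1 → Labs Inc. plays Low (best of 11, 4, 6); Novax gets 0.
- R2 → Labs Inc. plays High (best of 6, 4, 8); Novax gets 1.
- R3 → Labs Inc. plays High (best of 3, 4, 12); Novax gets 12.
Among 4, 0, 1, 12, the best is 12 at R3. Subgame-perfect outcome: (High, R3) with payoffs (12, 12).

R3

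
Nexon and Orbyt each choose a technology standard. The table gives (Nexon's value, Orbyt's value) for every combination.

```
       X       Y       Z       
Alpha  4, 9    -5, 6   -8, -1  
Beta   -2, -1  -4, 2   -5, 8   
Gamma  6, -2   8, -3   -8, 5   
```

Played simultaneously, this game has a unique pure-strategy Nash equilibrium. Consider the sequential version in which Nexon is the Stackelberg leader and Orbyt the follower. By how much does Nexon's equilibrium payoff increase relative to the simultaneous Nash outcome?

Orbyt best-responds to each possible Nexon move:
- Alpha: BR = X, leader payoff 4.
- Beta: BR = Z, leader payoff -5.
- Gamma: BR = Z, leader payoff -8.
Maximizing over 4, -5, -8, Nexon chooses Alpha. Subgame-perfect outcome: (Alpha, X) with payoffs (4, 9).
Under simultaneous play:
Nexon's best replies: X→Gamma; Y→Gamma; Z→Beta.
Orbyt's best replies: Alpha→X; Beta→Z; Gamma→Z.
Only (Beta, Z) has each player best-responding; Nash payoffs (-5, 8).
Nexon's commitment gain: 4 − -5 = 9.

9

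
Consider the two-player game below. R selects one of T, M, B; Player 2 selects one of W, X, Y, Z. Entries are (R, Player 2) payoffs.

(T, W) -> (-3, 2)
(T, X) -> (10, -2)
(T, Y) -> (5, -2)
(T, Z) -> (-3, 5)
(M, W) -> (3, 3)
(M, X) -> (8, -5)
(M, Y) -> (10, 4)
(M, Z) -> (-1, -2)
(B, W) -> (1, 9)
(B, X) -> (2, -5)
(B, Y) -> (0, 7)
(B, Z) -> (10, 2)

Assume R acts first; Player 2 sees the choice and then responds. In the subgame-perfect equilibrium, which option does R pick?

Work backward from Player 2's decision.
- T: Player 2 compares 2, -2, -2, 5 and picks Z; R would get -3.
- M: Player 2 compares 3, -5, 4, -2 and picks Y; R would get 10.
- B: Player 2 compares 9, -5, 7, 2 and picks W; R would get 1.
R's induced payoffs are -3, 10, 1, so R commits to M. Subgame-perfect outcome: (M, Y) with payoffs (10, 4).

M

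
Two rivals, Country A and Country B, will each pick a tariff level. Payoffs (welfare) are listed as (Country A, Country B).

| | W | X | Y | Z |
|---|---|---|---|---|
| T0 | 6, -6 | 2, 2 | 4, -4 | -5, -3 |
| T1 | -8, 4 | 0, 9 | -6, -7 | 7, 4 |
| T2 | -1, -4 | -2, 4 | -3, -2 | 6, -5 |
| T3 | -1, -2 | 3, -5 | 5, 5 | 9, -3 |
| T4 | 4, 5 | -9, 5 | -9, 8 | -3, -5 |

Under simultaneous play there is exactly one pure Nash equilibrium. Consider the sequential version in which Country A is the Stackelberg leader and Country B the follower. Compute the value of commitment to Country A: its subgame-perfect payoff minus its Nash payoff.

0

Solve by backward induction (Country A leads).
- T0: Country B compares -6, 2, -4, -3 and picks X; Country A would get 2.
- T1: Country B compares 4, 9, -7, 4 and picks X; Country A would get 0.
- T2: Country B compares -4, 4, -2, -5 and picks X; Country A would get -2.
- T3: Country B compares -2, -5, 5, -3 and picks Y; Country A would get 5.
- T4: Country B compares 5, 5, 8, -5 and picks Y; Country A would get -9.
Among 2, 0, -2, 5, -9, the best is 5 at T3. Subgame-perfect outcome: (T3, Y) with payoffs (5, 5).
Now find the simultaneous Nash equilibrium.
Country A's best replies: W→T0; X→T3; Y→T3; Z→T3.
Country B's best replies: T0→X; T1→X; T2→X; T3→Y; T4→Y.
Only (T3, Y) has each player best-responding; Nash payoffs (5, 5).
Country A's commitment gain: 5 − 5 = 0.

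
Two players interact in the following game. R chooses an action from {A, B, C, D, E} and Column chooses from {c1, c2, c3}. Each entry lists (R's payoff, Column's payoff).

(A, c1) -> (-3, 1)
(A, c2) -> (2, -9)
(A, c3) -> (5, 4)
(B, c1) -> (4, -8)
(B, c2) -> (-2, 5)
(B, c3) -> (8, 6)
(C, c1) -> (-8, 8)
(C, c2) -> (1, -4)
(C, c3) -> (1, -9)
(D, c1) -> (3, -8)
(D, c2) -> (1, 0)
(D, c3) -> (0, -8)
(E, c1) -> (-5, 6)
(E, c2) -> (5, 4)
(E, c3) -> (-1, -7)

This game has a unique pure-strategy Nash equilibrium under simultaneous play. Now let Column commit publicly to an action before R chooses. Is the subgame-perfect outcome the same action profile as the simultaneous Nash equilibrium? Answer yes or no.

yes

Backward induction with Column moving first.
- c1: R compares -3, 4, -8, 3, -5 and picks B; Column would get -8.
- c2: R compares 2, -2, 1, 1, 5 and picks E; Column would get 4.
- c3: R compares 5, 8, 1, 0, -1 and picks B; Column would get 6.
Column's induced payoffs are -8, 4, 6, so Column commits to c3. Subgame-perfect outcome: (B, c3) with payoffs (8, 6).
Now find the simultaneous Nash equilibrium.
R's best replies: c1→B; c2→E; c3→B.
Column's best replies: A→c3; B→c3; C→c1; D→c2; E→c1.
The unique mutual best reply is (B, c3), giving (8, 6).
Sequential outcome (B, c3) coincides with the Nash profile (B, c3).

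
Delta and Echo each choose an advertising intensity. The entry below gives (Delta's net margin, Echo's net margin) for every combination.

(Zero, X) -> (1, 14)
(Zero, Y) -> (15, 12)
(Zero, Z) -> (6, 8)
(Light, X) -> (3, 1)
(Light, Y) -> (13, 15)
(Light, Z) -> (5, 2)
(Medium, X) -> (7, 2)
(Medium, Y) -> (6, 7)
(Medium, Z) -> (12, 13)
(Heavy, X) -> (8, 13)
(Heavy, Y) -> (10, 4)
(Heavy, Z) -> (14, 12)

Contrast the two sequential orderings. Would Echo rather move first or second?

second

If Delta leads: Echo's best replies are Zero→X, Light→Y, Medium→Z, Heavy→X; Delta's induced payoffs 1, 13, 12, 8; outcome (Light, Y), payoffs (13, 15).
If Echo leads: Delta's best replies are X→Heavy, Y→Zero, Z→Heavy; Echo's induced payoffs 13, 12, 12; outcome (Heavy, X), payoffs (8, 13).
Echo gets 13 moving first and 15 moving second, so Echo prefers to move second.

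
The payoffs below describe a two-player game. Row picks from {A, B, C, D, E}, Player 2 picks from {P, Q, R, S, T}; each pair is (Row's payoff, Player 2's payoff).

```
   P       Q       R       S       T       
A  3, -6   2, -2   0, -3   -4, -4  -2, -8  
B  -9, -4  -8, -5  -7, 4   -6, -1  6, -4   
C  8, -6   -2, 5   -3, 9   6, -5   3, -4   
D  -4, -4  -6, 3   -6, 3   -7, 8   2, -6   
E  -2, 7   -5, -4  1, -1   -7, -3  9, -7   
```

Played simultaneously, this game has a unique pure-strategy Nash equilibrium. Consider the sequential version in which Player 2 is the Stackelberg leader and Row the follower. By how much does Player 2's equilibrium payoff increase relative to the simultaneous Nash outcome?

1

Solve by backward induction (Player 2 leads).
- P: Row compares 3, -9, 8, -4, -2 and picks C; Player 2 would get -6.
- Q: Row compares 2, -8, -2, -6, -5 and picks A; Player 2 would get -2.
- R: Row compares 0, -7, -3, -6, 1 and picks E; Player 2 would get -1.
- S: Row compares -4, -6, 6, -7, -7 and picks C; Player 2 would get -5.
- T: Row compares -2, 6, 3, 2, 9 and picks E; Player 2 would get -7.
Player 2's induced payoffs are -6, -2, -1, -5, -7, so Player 2 commits to R. Subgame-perfect outcome: (E, R) with payoffs (1, -1).
Now find the simultaneous Nash equilibrium.
Row's best replies: P→C; Q→A; R→E; S→C; T→E.
Player 2's best replies: A→Q; B→R; C→R; D→S; E→P.
The unique mutual best reply is (A, Q), giving (2, -2).
Player 2's commitment gain: -1 − -2 = 1.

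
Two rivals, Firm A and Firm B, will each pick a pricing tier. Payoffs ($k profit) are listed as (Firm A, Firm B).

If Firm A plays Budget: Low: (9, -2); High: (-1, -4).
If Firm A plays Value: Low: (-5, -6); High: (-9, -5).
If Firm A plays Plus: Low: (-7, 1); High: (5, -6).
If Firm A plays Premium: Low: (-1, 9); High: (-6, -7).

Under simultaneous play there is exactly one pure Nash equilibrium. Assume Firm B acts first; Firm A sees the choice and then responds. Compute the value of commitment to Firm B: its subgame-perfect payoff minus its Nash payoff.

0

Solve by backward induction (Firm B leads).
- Low → Firm A plays Budget (best of 9, -5, -7, -1); Firm B gets -2.
- High → Firm A plays Plus (best of -1, -9, 5, -6); Firm B gets -6.
Maximizing over -2, -6, Firm B chooses Low. Subgame-perfect outcome: (Budget, Low) with payoffs (9, -2).
For the simultaneous game, intersect best replies.
Firm A's best replies: Low→Budget; High→Plus.
Firm B's best replies: Budget→Low; Value→High; Plus→Low; Premium→Low.
The unique mutual best reply is (Budget, Low), giving (9, -2).
Firm B's commitment gain: -2 − -2 = 0.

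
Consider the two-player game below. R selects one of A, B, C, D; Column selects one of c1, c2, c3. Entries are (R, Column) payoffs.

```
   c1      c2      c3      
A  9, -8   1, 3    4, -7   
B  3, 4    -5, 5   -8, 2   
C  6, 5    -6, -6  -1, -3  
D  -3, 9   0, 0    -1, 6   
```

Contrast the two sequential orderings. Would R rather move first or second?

If R leads: Column's best replies are A→c2, B→c2, C→c1, D→c1; R's induced payoffs 1, -5, 6, -3; outcome (C, c1), payoffs (6, 5).
If Column leads: R's best replies are c1→A, c2→A, c3→A; Column's induced payoffs -8, 3, -7; outcome (A, c2), payoffs (1, 3).
R gets 6 moving first and 1 moving second, so R prefers to move first.

first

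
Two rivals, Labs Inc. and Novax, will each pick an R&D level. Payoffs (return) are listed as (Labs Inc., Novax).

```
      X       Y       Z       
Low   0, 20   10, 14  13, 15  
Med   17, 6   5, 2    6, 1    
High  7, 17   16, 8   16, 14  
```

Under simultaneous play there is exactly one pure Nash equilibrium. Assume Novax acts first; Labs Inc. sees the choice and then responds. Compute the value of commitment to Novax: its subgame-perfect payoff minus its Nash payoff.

8

Solve by backward induction (Novax leads).
- X → Labs Inc. plays Med (best of 0, 17, 7); Novax gets 6.
- Y → Labs Inc. plays High (best of 10, 5, 16); Novax gets 8.
- Z → Labs Inc. plays High (best of 13, 6, 16); Novax gets 14.
Among 6, 8, 14, the best is 14 at Z. Subgame-perfect outcome: (High, Z) with payoffs (16, 14).
Under simultaneous play:
Labs Inc.'s best replies: X→Med; Y→High; Z→High.
Novax's best replies: Low→X; Med→X; High→X.
The unique mutual best reply is (Med, X), giving (17, 6).
Novax's commitment gain: 14 − 6 = 8.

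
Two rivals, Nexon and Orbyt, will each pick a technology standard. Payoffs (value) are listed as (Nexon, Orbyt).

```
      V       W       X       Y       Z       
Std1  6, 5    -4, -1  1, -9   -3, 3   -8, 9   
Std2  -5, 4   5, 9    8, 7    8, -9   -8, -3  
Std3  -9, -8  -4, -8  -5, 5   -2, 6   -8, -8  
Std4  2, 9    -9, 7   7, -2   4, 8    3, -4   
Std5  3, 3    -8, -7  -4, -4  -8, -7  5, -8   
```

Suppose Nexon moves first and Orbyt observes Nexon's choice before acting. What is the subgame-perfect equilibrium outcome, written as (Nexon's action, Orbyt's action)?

(Std2, W)

Orbyt best-responds to each possible Nexon move:
- Std1 → Orbyt plays Z (best of 5, -1, -9, 3, 9); Nexon gets -8.
- Std2 → Orbyt plays W (best of 4, 9, 7, -9, -3); Nexon gets 5.
- Std3 → Orbyt plays Y (best of -8, -8, 5, 6, -8); Nexon gets -2.
- Std4 → Orbyt plays V (best of 9, 7, -2, 8, -4); Nexon gets 2.
- Std5 → Orbyt plays V (best of 3, -7, -4, -7, -8); Nexon gets 3.
Nexon's induced payoffs are -8, 5, -2, 2, 3, so Nexon commits to Std2. Subgame-perfect outcome: (Std2, W) with payoffs (5, 9).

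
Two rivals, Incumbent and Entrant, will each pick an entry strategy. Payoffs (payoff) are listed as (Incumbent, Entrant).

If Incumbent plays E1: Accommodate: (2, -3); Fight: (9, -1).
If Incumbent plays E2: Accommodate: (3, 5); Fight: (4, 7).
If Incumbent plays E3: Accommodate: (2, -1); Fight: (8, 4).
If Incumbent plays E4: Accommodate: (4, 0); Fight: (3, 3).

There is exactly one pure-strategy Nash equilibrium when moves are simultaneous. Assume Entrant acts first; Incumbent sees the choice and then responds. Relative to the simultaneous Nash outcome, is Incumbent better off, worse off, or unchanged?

Work backward from Incumbent's decision.
- Accommodate: Incumbent compares 2, 3, 2, 4 and picks E4; Entrant would get 0.
- Fight: Incumbent compares 9, 4, 8, 3 and picks E1; Entrant would get -1.
Maximizing over 0, -1, Entrant chooses Accommodate. Subgame-perfect outcome: (E4, Accommodate) with payoffs (4, 0).
Now find the simultaneous Nash equilibrium.
Incumbent's best replies: Accommodate→E4; Fight→E1.
Entrant's best replies: E1→Fight; E2→Fight; E3→Fight; E4→Fight.
The unique mutual best reply is (E1, Fight), giving (9, -1).
Incumbent earns 4 sequentially versus 9 at the Nash outcome: worse off.

worse off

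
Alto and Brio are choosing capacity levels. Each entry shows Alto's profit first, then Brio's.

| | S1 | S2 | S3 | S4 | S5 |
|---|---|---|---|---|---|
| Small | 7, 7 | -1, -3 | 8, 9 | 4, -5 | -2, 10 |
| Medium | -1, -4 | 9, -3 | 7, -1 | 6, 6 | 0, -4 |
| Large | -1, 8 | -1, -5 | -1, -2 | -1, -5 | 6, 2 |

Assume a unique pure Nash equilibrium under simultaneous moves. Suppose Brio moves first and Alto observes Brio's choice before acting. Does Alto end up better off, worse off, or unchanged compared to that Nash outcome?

Alto best-responds to each possible Brio move:
- S1 → Alto plays Small (best of 7, -1, -1); Brio gets 7.
- S2 → Alto plays Medium (best of -1, 9, -1); Brio gets -3.
- S3 → Alto plays Small (best of 8, 7, -1); Brio gets 9.
- S4 → Alto plays Medium (best of 4, 6, -1); Brio gets 6.
- S5 → Alto plays Large (best of -2, 0, 6); Brio gets 2.
Among 7, -3, 9, 6, 2, the best is 9 at S3. Subgame-perfect outcome: (Small, S3) with payoffs (8, 9).
For the simultaneous game, intersect best replies.
Alto's best replies: S1→Small; S2→Medium; S3→Small; S4→Medium; S5→Large.
Brio's best replies: Small→S5; Medium→S4; Large→S1.
The unique mutual best reply is (Medium, S4), giving (6, 6).
Alto earns 8 sequentially versus 6 at the Nash outcome: better off.

better off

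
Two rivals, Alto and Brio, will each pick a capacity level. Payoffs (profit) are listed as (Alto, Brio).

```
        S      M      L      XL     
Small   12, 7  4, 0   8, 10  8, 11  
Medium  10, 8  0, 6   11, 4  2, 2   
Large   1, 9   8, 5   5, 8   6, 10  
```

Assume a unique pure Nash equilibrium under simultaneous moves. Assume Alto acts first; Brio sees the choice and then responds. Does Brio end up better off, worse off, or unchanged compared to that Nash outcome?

worse off

Brio best-responds to each possible Alto move:
- Small → Brio plays XL (best of 7, 0, 10, 11); Alto gets 8.
- Medium → Brio plays S (best of 8, 6, 4, 2); Alto gets 10.
- Large → Brio plays XL (best of 9, 5, 8, 10); Alto gets 6.
Among 8, 10, 6, the best is 10 at Medium. Subgame-perfect outcome: (Medium, S) with payoffs (10, 8).
Under simultaneous play:
Alto's best replies: S→Small; M→Large; L→Medium; XL→Small.
Brio's best replies: Small→XL; Medium→S; Large→XL.
Only (Small, XL) has each player best-responding; Nash payoffs (8, 11).
Brio earns 8 sequentially versus 11 at the Nash outcome: worse off.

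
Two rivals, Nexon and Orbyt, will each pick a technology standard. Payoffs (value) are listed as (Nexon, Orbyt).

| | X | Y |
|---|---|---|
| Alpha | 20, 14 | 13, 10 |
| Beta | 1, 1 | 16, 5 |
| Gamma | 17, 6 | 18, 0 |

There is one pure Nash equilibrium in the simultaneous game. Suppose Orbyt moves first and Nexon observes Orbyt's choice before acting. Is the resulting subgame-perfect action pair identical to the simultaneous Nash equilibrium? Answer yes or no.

Work backward from Nexon's decision.
- X: BR = Alpha, leader payoff 14.
- Y: BR = Gamma, leader payoff 0.
Orbyt's induced payoffs are 14, 0, so Orbyt commits to X. Subgame-perfect outcome: (Alpha, X) with payoffs (20, 14).
Under simultaneous play:
Nexon's best replies: X→Alpha; Y→Gamma.
Orbyt's best replies: Alpha→X; Beta→Y; Gamma→X.
Only (Alpha, X) has each player best-responding; Nash payoffs (20, 14).
Sequential outcome (Alpha, X) coincides with the Nash profile (Alpha, X).

yes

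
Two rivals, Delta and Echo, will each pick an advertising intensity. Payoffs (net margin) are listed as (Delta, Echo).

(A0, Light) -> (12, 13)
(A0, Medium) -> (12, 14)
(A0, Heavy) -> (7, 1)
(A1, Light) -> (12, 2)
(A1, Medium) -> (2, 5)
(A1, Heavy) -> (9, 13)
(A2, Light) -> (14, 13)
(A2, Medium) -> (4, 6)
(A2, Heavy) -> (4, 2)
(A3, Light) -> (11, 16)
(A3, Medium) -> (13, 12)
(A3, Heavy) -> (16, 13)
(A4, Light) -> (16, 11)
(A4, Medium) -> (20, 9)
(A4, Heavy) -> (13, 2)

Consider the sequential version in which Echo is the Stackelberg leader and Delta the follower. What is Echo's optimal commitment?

Backward induction with Echo moving first.
- Light → Delta plays A4 (best of 12, 12, 14, 11, 16); Echo gets 11.
- Medium → Delta plays A4 (best of 12, 2, 4, 13, 20); Echo gets 9.
- Heavy → Delta plays A3 (best of 7, 9, 4, 16, 13); Echo gets 13.
Echo's induced payoffs are 11, 9, 13, so Echo commits to Heavy. Subgame-perfect outcome: (A3, Heavy) with payoffs (16, 13).

Heavy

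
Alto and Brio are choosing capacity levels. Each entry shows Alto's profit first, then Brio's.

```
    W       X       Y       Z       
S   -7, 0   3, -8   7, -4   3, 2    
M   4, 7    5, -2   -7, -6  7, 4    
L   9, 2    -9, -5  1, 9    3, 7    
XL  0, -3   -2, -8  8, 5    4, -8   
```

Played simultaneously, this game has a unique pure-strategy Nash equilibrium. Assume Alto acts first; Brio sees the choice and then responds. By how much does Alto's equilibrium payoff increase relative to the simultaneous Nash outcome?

0

Backward induction with Alto moving first.
- S: Brio compares 0, -8, -4, 2 and picks Z; Alto would get 3.
- M: Brio compares 7, -2, -6, 4 and picks W; Alto would get 4.
- L: Brio compares 2, -5, 9, 7 and picks Y; Alto would get 1.
- XL: Brio compares -3, -8, 5, -8 and picks Y; Alto would get 8.
Maximizing over 3, 4, 1, 8, Alto chooses XL. Subgame-perfect outcome: (XL, Y) with payoffs (8, 5).
For the simultaneous game, intersect best replies.
Alto's best replies: W→L; X→M; Y→XL; Z→M.
Brio's best replies: S→Z; M→W; L→Y; XL→Y.
The unique mutual best reply is (XL, Y), giving (8, 5).
Alto's commitment gain: 8 − 8 = 0.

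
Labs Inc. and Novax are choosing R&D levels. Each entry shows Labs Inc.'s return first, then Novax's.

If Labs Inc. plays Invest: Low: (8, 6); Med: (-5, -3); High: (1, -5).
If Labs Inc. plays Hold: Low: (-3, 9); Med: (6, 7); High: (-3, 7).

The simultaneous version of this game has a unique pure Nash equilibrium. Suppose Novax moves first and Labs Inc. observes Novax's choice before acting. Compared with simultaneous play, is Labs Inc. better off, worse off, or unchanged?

Labs Inc. best-responds to each possible Novax move:
- Low: BR = Invest, leader payoff 6.
- Med: BR = Hold, leader payoff 7.
- High: BR = Invest, leader payoff -5.
Among 6, 7, -5, the best is 7 at Med. Subgame-perfect outcome: (Hold, Med) with payoffs (6, 7).
For the simultaneous game, intersect best replies.
Labs Inc.'s best replies: Low→Invest; Med→Hold; High→Invest.
Novax's best replies: Invest→Low; Hold→Low.
The unique mutual best reply is (Invest, Low), giving (8, 6).
Labs Inc. earns 6 sequentially versus 8 at the Nash outcome: worse off.

worse off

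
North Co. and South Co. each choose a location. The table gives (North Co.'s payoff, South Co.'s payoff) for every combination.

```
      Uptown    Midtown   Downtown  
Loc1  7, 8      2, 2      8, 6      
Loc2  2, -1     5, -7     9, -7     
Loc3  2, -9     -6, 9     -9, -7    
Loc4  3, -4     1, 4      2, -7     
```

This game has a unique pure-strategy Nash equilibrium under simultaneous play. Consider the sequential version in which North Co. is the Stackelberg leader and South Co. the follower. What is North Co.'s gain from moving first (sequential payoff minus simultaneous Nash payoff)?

Solve by backward induction (North Co. leads).
- Loc1 → South Co. plays Uptown (best of 8, 2, 6); North Co. gets 7.
- Loc2 → South Co. plays Uptown (best of -1, -7, -7); North Co. gets 2.
- Loc3 → South Co. plays Midtown (best of -9, 9, -7); North Co. gets -6.
- Loc4 → South Co. plays Midtown (best of -4, 4, -7); North Co. gets 1.
North Co.'s induced payoffs are 7, 2, -6, 1, so North Co. commits to Loc1. Subgame-perfect outcome: (Loc1, Uptown) with payoffs (7, 8).
For the simultaneous game, intersect best replies.
North Co.'s best replies: Uptown→Loc1; Midtown→Loc2; Downtown→Loc2.
South Co.'s best replies: Loc1→Uptown; Loc2→Uptown; Loc3→Midtown; Loc4→Midtown.
The unique mutual best reply is (Loc1, Uptown), giving (7, 8).
North Co.'s commitment gain: 7 − 7 = 0.

0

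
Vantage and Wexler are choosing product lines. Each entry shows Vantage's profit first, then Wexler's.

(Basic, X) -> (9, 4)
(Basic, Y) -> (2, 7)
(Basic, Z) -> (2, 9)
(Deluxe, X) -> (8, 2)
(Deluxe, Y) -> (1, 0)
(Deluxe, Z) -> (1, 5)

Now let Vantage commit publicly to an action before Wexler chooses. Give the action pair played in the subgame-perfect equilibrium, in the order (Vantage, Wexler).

Work backward from Wexler's decision.
- Basic → Wexler plays Z (best of 4, 7, 9); Vantage gets 2.
- Deluxe → Wexler plays Z (best of 2, 0, 5); Vantage gets 1.
Among 2, 1, the best is 2 at Basic. Subgame-perfect outcome: (Basic, Z) with payoffs (2, 9).

(Basic, Z)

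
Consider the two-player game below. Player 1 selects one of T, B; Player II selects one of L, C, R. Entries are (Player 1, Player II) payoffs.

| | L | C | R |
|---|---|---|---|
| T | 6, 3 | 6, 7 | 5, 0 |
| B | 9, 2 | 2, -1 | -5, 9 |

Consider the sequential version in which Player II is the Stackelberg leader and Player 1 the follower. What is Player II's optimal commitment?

Solve by backward induction (Player II leads).
- L: Player 1 compares 6, 9 and picks B; Player II would get 2.
- C: Player 1 compares 6, 2 and picks T; Player II would get 7.
- R: Player 1 compares 5, -5 and picks T; Player II would get 0.
Player II's induced payoffs are 2, 7, 0, so Player II commits to C. Subgame-perfect outcome: (T, C) with payoffs (6, 7).

C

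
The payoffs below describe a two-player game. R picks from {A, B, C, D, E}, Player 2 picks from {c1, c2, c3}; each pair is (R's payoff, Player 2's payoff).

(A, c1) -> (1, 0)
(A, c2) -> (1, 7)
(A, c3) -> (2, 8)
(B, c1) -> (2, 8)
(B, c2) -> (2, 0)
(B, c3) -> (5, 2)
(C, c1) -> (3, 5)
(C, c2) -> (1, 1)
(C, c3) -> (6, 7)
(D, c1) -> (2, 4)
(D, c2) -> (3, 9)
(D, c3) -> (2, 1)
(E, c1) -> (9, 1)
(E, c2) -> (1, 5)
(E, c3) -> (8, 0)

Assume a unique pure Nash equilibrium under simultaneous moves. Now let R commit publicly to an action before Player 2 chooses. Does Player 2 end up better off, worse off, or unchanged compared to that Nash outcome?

Backward induction with R moving first.
- A: BR = c3, leader payoff 2.
- B: BR = c1, leader payoff 2.
- C: BR = c3, leader payoff 6.
- D: BR = c2, leader payoff 3.
- E: BR = c2, leader payoff 1.
Maximizing over 2, 2, 6, 3, 1, R chooses C. Subgame-perfect outcome: (C, c3) with payoffs (6, 7).
Now find the simultaneous Nash equilibrium.
R's best replies: c1→E; c2→D; c3→E.
Player 2's best replies: A→c3; B→c1; C→c3; D→c2; E→c2.
The unique mutual best reply is (D, c2), giving (3, 9).
Player 2 earns 7 sequentially versus 9 at the Nash outcome: worse off.

worse off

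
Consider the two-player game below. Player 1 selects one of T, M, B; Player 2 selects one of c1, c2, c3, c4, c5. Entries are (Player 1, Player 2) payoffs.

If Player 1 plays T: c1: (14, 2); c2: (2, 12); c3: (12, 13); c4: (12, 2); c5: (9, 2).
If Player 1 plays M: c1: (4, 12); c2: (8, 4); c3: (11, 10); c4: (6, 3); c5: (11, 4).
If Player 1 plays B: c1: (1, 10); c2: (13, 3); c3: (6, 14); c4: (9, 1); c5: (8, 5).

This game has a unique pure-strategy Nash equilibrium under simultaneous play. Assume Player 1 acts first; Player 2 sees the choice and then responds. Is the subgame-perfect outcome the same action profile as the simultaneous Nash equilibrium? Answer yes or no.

yes

Player 2 best-responds to each possible Player 1 move:
- T → Player 2 plays c3 (best of 2, 12, 13, 2, 2); Player 1 gets 12.
- M → Player 2 plays c1 (best of 12, 4, 10, 3, 4); Player 1 gets 4.
- B → Player 2 plays c3 (best of 10, 3, 14, 1, 5); Player 1 gets 6.
Player 1's induced payoffs are 12, 4, 6, so Player 1 commits to T. Subgame-perfect outcome: (T, c3) with payoffs (12, 13).
Now find the simultaneous Nash equilibrium.
Player 1's best replies: c1→T; c2→B; c3→T; c4→T; c5→M.
Player 2's best replies: T→c3; M→c1; B→c3.
Only (T, c3) has each player best-responding; Nash payoffs (12, 13).
Sequential outcome (T, c3) coincides with the Nash profile (T, c3).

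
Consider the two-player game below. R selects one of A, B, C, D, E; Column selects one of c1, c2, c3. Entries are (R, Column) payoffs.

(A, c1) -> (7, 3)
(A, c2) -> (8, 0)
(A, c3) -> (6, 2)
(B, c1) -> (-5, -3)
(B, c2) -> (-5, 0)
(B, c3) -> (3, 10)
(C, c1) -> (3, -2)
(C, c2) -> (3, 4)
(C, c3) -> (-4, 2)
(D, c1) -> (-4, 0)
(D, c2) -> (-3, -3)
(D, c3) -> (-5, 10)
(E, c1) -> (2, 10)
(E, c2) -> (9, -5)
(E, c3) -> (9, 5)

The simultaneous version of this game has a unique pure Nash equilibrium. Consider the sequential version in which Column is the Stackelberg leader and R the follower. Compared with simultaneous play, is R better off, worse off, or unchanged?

R best-responds to each possible Column move:
- c1 → R plays A (best of 7, -5, 3, -4, 2); Column gets 3.
- c2 → R plays E (best of 8, -5, 3, -3, 9); Column gets -5.
- c3 → R plays E (best of 6, 3, -4, -5, 9); Column gets 5.
Column's induced payoffs are 3, -5, 5, so Column commits to c3. Subgame-perfect outcome: (E, c3) with payoffs (9, 5).
Now find the simultaneous Nash equilibrium.
R's best replies: c1→A; c2→E; c3→E.
Column's best replies: A→c1; B→c3; C→c2; D→c3; E→c1.
The unique mutual best reply is (A, c1), giving (7, 3).
R earns 9 sequentially versus 7 at the Nash outcome: better off.

better off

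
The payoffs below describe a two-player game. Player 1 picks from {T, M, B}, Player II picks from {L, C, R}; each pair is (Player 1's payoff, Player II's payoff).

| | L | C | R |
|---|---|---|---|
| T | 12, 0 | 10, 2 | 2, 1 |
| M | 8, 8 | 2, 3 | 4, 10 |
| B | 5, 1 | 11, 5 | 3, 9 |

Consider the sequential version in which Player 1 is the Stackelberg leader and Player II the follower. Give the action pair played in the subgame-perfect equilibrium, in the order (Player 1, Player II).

Player II best-responds to each possible Player 1 move:
- T: Player II compares 0, 2, 1 and picks C; Player 1 would get 10.
- M: Player II compares 8, 3, 10 and picks R; Player 1 would get 4.
- B: Player II compares 1, 5, 9 and picks R; Player 1 would get 3.
Player 1's induced payoffs are 10, 4, 3, so Player 1 commits to T. Subgame-perfect outcome: (T, C) with payoffs (10, 2).

(T, C)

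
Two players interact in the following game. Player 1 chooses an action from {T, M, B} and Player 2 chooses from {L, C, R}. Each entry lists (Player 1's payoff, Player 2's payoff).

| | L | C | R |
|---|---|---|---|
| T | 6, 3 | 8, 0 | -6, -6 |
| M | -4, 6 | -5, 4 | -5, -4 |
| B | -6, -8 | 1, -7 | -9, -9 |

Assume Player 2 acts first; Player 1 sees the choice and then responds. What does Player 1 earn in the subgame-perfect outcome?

Player 1 best-responds to each possible Player 2 move:
- L: BR = T, leader payoff 3.
- C: BR = T, leader payoff 0.
- R: BR = M, leader payoff -4.
Player 2's induced payoffs are 3, 0, -4, so Player 2 commits to L. Subgame-perfect outcome: (T, L) with payoffs (6, 3).

6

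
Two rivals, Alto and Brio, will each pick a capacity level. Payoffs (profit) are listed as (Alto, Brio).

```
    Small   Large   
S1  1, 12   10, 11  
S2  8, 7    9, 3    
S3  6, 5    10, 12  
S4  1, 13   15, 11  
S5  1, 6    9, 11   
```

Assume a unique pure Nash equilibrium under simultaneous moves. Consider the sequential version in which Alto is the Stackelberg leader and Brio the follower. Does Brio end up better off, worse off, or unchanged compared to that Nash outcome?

Backward induction with Alto moving first.
- S1 → Brio plays Small (best of 12, 11); Alto gets 1.
- S2 → Brio plays Small (best of 7, 3); Alto gets 8.
- S3 → Brio plays Large (best of 5, 12); Alto gets 10.
- S4 → Brio plays Small (best of 13, 11); Alto gets 1.
- S5 → Brio plays Large (best of 6, 11); Alto gets 9.
Maximizing over 1, 8, 10, 1, 9, Alto chooses S3. Subgame-perfect outcome: (S3, Large) with payoffs (10, 12).
Now find the simultaneous Nash equilibrium.
Alto's best replies: Small→S2; Large→S4.
Brio's best replies: S1→Small; S2→Small; S3→Large; S4→Small; S5→Large.
Only (S2, Small) has each player best-responding; Nash payoffs (8, 7).
Brio earns 12 sequentially versus 7 at the Nash outcome: better off.

better off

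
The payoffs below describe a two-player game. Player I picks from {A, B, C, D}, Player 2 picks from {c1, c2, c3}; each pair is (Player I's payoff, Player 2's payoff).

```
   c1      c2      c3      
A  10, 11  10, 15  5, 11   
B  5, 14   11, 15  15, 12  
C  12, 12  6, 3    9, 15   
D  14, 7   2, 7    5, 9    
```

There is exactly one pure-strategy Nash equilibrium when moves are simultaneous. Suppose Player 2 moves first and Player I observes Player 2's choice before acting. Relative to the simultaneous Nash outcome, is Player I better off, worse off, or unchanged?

unchanged

Player I best-responds to each possible Player 2 move:
- c1: BR = D, leader payoff 7.
- c2: BR = B, leader payoff 15.
- c3: BR = B, leader payoff 12.
Maximizing over 7, 15, 12, Player 2 chooses c2. Subgame-perfect outcome: (B, c2) with payoffs (11, 15).
Under simultaneous play:
Player I's best replies: c1→D; c2→B; c3→B.
Player 2's best replies: A→c2; B→c2; C→c3; D→c3.
The unique mutual best reply is (B, c2), giving (11, 15).
Player I earns 11 sequentially versus 11 at the Nash outcome: unchanged.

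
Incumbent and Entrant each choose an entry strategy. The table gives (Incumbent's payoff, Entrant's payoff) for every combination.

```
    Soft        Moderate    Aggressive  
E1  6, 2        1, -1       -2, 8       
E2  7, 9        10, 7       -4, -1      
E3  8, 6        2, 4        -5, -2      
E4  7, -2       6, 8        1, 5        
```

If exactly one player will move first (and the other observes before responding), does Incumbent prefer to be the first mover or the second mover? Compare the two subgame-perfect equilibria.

If Incumbent leads: Entrant's best replies are E1→Aggressive, E2→Soft, E3→Soft, E4→Moderate; Incumbent's induced payoffs -2, 7, 8, 6; outcome (E3, Soft), payoffs (8, 6).
If Entrant leads: Incumbent's best replies are Soft→E3, Moderate→E2, Aggressive→E4; Entrant's induced payoffs 6, 7, 5; outcome (E2, Moderate), payoffs (10, 7).
Incumbent gets 8 moving first and 10 moving second, so Incumbent prefers to move second.

second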